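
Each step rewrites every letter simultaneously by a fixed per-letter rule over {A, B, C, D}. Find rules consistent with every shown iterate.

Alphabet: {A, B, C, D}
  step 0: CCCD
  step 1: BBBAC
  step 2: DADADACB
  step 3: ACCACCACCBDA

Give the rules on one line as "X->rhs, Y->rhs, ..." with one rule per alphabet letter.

  step 2 ⇒ step 3: DADADACB ⇒ AC·C·AC·C·AC·C·B·DA
    A ↦ C
    B ↦ DA
    C ↦ B
    D ↦ AC

A->C, B->DA, C->B, D->AC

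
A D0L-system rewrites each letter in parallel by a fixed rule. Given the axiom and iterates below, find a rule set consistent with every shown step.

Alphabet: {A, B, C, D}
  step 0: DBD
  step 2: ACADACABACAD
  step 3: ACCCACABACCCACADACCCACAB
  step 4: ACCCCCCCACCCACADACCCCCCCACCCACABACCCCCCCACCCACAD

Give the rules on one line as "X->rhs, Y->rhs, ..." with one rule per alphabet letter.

  step 3 ⇒ step 4: ACCCACABACCCACADACCCACAB ⇒ AC·CC·CC·CC·AC·CC·AC·AD·AC·CC·CC·CC·AC·CC·AC·AB·AC·CC·CC·CC·AC·CC·AC·AD
    A ↦ AC
    B ↦ AD
    C ↦ CC
    D ↦ AB

A->AC, B->AD, C->CC, D->AB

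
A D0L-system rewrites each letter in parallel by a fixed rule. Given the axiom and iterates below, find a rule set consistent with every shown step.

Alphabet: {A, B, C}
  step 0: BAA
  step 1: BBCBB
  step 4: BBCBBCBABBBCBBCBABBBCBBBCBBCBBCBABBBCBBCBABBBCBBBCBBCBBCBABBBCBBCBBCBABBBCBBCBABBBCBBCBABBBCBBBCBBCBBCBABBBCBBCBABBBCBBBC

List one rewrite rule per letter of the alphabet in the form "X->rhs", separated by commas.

A->B, B->BBC, C->BAB

  step 0 ⇒ step 1: BAA ⇒ BBC·B·B
    A ↦ B
    B ↦ BBC
    C ↦ BAB  (constrained at step 1)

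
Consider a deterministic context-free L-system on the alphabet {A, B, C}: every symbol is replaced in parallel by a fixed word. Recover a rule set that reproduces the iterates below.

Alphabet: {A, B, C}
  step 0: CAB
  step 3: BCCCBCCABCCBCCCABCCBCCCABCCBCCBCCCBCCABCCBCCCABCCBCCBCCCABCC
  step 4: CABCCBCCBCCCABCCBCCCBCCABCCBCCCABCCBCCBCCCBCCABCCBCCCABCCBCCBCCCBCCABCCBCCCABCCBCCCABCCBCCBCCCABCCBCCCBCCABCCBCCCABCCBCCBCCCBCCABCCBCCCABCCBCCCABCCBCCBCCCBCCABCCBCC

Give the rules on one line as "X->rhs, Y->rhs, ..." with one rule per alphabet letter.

  step 3 ⇒ step 4: BCCCBCCABCCBCCCABCCBCCCABCCBCCBCCCBCCABCCBCCCABCCBCCBCCCABCC ⇒ CA·BCC·BCC·BCC·CA·BCC·BCC·CBC·CA·BCC·BCC·CA·BCC·BCC·BCC·CBC·CA·BCC·BCC·CA·BCC·BCC·BCC·CBC·CA·BCC·BCC·CA·BCC·BCC·CA·BCC·BCC·BCC·CA·BCC·BCC·CBC·CA·BCC·BCC·CA·BCC·BCC·BCC·CBC·CA·BCC·BCC·CA·BCC·BCC·CA·BCC·BCC·BCC·CBC·CA·BCC·BCC
    A ↦ CBC
    B ↦ CA
    C ↦ BCC

A->CBC, B->CA, C->BCC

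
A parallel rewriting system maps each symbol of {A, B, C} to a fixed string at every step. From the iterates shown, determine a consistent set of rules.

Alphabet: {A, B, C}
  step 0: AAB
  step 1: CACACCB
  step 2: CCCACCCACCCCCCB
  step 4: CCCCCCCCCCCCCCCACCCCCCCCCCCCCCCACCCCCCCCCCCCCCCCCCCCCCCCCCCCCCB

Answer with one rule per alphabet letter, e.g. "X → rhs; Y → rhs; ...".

  step 1 ⇒ step 2: CACACCB ⇒ CC·CA·CC·CA·CC·CC·CCB
    A ↦ CA
    B ↦ CCB
    C ↦ CC

A->CA, B->CCB, C->CC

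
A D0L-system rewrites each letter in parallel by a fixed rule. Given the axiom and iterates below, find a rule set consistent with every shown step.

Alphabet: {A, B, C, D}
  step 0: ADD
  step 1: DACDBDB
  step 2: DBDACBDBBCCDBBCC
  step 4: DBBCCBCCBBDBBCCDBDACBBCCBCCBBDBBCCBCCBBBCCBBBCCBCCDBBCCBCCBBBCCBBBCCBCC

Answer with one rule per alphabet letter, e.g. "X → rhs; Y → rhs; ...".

  step 1 ⇒ step 2: DACDBDB ⇒ DB·DAC·B·DB·BCC·DB·BCC
    A ↦ DAC
    B ↦ BCC
    C ↦ B
    D ↦ DB

A->DAC, B->BCC, C->B, D->DB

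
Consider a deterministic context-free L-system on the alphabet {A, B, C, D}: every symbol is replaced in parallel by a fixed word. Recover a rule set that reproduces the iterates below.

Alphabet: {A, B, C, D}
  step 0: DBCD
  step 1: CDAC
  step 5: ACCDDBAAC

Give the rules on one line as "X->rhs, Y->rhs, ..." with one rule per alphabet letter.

  step 0 ⇒ step 1: DBCD ⇒ C·D·A·C
    B ↦ D
    C ↦ A
    D ↦ C
    A ↦ DB  (constrained at step 1)

A->DB, B->D, C->A, D->C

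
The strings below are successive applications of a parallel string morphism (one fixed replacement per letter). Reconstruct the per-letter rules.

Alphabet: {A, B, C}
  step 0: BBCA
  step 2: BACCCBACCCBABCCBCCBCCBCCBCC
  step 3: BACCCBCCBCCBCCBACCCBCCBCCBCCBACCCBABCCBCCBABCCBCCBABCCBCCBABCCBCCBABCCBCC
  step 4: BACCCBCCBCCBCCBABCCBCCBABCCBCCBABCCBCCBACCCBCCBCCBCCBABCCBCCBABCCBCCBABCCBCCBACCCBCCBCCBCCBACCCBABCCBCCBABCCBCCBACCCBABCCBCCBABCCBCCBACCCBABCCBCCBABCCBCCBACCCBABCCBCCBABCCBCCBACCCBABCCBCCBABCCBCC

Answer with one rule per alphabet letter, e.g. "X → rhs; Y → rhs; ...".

  step 3 ⇒ step 4: BACCCBCCBCCBCCBACCCBCCBCCBCCBACCCBABCCBCCBABCCBCCBABCCBCCBABCCBCCBABCCBCC ⇒ BA·CCC·BCC·BCC·BCC·BA·BCC·BCC·BA·BCC·BCC·BA·BCC·BCC·BA·CCC·BCC·BCC·BCC·BA·BCC·BCC·BA·BCC·BCC·BA·BCC·BCC·BA·CCC·BCC·BCC·BCC·BA·CCC·BA·BCC·BCC·BA·BCC·BCC·BA·CCC·BA·BCC·BCC·BA·BCC·BCC·BA·CCC·BA·BCC·BCC·BA·BCC·BCC·BA·CCC·BA·BCC·BCC·BA·BCC·BCC·BA·CCC·BA·BCC·BCC·BA·BCC·BCC
    A ↦ CCC
    B ↦ BA
    C ↦ BCC

A->CCC, B->BA, C->BCC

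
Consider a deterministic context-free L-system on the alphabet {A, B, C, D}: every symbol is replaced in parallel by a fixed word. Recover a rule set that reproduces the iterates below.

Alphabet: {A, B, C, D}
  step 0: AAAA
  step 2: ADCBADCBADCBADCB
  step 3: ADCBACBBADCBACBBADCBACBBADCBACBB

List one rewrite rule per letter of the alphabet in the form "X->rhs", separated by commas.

  step 2 ⇒ step 3: ADCBADCBADCBADCB ⇒ AD·CB·AC·BB·AD·CB·AC·BB·AD·CB·AC·BB·AD·CB·AC·BB
    A ↦ AD
    B ↦ BB
    C ↦ AC
    D ↦ CB

A->AD, B->BB, C->AC, D->CB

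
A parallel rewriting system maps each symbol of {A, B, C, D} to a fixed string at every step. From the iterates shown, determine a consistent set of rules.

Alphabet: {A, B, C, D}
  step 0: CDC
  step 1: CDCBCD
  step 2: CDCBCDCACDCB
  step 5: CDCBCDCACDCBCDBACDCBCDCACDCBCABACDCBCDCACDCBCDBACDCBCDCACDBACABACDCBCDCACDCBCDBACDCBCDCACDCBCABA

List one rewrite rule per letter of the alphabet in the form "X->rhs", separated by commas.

  step 1 ⇒ step 2: CDCBCD ⇒ CD·CB·CD·CA·CD·CB
    B ↦ CA
    C ↦ CD
    D ↦ CB
    A ↦ BA  (constrained at step 2)

A->BA, B->CA, C->CD, D->CB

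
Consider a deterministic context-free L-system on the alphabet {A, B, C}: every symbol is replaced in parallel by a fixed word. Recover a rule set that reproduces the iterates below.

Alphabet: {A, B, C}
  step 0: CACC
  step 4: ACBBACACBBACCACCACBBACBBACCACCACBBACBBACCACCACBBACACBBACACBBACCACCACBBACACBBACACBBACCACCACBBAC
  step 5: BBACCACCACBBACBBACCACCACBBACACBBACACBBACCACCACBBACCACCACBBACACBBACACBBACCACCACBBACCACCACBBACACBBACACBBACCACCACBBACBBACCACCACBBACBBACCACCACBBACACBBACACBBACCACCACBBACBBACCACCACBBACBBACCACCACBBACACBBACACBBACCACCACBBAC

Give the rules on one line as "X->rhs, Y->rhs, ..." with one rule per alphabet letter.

  step 4 ⇒ step 5: ACBBACACBBACCACCACBBACBBACCACCACBBACBBACCACCACBBACACBBACACBBACCACCACBBACACBBACACBBACCACCACBBAC ⇒ BB·AC·CAC·CAC·BB·AC·BB·AC·CAC·CAC·BB·AC·AC·BB·AC·AC·BB·AC·CAC·CAC·BB·AC·CAC·CAC·BB·AC·AC·BB·AC·AC·BB·AC·CAC·CAC·BB·AC·CAC·CAC·BB·AC·AC·BB·AC·AC·BB·AC·CAC·CAC·BB·AC·BB·AC·CAC·CAC·BB·AC·BB·AC·CAC·CAC·BB·AC·AC·BB·AC·AC·BB·AC·CAC·CAC·BB·AC·BB·AC·CAC·CAC·BB·AC·BB·AC·CAC·CAC·BB·AC·AC·BB·AC·AC·BB·AC·CAC·CAC·BB·AC
    A ↦ BB
    B ↦ CAC
    C ↦ AC

A->BB, B->CAC, C->AC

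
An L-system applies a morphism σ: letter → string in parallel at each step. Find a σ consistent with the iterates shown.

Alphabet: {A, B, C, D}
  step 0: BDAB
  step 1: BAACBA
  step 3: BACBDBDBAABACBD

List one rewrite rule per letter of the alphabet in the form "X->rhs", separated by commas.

A->C, B->BA, C->BD, D->A

  step 0 ⇒ step 1: BDAB ⇒ BA·A·C·BA
    A ↦ C
    B ↦ BA
    D ↦ A
    C ↦ BD  (constrained at step 1)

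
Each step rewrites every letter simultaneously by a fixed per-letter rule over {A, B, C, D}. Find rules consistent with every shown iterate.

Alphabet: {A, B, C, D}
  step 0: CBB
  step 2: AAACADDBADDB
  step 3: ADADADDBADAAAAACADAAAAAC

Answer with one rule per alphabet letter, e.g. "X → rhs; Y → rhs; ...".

A->AD, B->AC, C->DB, D->AA

  step 2 ⇒ step 3: AAACADDBADDB ⇒ AD·AD·AD·DB·AD·AA·AA·AC·AD·AA·AA·AC
    A ↦ AD
    B ↦ AC
    C ↦ DB
    D ↦ AA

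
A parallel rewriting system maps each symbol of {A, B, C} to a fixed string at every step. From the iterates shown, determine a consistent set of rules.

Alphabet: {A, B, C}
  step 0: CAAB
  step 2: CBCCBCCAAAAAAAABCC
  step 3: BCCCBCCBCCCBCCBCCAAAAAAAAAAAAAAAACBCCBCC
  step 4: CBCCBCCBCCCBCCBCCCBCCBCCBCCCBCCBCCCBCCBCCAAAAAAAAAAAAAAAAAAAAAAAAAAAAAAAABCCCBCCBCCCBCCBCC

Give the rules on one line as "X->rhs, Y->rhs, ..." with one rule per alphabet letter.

A->AA, B->C, C->BCC

  step 3 ⇒ step 4: BCCCBCCBCCCBCCBCCAAAAAAAAAAAAAAAACBCCBCC ⇒ C·BCC·BCC·BCC·C·BCC·BCC·C·BCC·BCC·BCC·C·BCC·BCC·C·BCC·BCC·AA·AA·AA·AA·AA·AA·AA·AA·AA·AA·AA·AA·AA·AA·AA·AA·BCC·C·BCC·BCC·C·BCC·BCC
    A ↦ AA
    B ↦ C
    C ↦ BCC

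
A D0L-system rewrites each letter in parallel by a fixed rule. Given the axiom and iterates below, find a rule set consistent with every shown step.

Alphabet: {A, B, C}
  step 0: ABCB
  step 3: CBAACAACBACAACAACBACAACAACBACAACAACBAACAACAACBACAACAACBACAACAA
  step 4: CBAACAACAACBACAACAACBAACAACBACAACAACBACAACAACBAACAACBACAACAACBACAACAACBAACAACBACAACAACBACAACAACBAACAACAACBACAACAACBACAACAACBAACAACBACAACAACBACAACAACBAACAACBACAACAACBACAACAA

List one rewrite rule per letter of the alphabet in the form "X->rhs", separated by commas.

  step 3 ⇒ step 4: CBAACAACBACAACAACBACAACAACBACAACAACBAACAACAACBACAACAACBACAACAA ⇒ CBA·A·CAA·CAA·CBA·CAA·CAA·CBA·A·CAA·CBA·CAA·CAA·CBA·CAA·CAA·CBA·A·CAA·CBA·CAA·CAA·CBA·CAA·CAA·CBA·A·CAA·CBA·CAA·CAA·CBA·CAA·CAA·CBA·A·CAA·CAA·CBA·CAA·CAA·CBA·CAA·CAA·CBA·A·CAA·CBA·CAA·CAA·CBA·CAA·CAA·CBA·A·CAA·CBA·CAA·CAA·CBA·CAA·CAA
    A ↦ CAA
    B ↦ A
    C ↦ CBA

A->CAA, B->A, C->CBA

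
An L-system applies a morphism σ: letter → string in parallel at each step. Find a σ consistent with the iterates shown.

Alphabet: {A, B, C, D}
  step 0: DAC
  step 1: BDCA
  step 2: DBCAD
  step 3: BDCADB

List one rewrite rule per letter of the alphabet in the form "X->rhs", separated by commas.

A->D, B->D, C->CA, D->B

  step 2 ⇒ step 3: DBCAD ⇒ B·D·CA·D·B
    A ↦ D
    B ↦ D
    C ↦ CA
    D ↦ B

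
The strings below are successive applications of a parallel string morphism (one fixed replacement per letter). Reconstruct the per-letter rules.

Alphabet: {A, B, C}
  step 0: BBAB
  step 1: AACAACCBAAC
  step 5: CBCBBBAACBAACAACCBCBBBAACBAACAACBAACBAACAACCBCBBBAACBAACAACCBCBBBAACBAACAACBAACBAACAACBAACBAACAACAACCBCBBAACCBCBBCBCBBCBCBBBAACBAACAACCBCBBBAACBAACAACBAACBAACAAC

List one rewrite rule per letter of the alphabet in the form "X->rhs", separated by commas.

  step 0 ⇒ step 1: BBAB ⇒ AAC·AAC·CB·AAC
    A ↦ CB
    B ↦ AAC
    C ↦ B  (constrained at step 1)

A->CB, B->AAC, C->B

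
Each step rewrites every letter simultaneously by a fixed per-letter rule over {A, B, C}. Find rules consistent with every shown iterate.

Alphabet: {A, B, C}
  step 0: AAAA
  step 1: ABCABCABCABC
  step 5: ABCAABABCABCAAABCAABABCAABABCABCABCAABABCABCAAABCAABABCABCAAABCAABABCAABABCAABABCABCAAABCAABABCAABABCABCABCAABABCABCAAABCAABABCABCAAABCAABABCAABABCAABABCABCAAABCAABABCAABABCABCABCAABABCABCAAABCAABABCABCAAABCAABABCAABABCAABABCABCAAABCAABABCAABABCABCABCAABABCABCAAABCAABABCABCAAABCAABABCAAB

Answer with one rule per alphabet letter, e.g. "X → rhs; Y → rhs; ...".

A->ABC, B->AA, C->B

  step 0 ⇒ step 1: AAAA ⇒ ABC·ABC·ABC·ABC
    A ↦ ABC
    B ↦ AA  (constrained at step 1)
    C ↦ B  (constrained at step 1)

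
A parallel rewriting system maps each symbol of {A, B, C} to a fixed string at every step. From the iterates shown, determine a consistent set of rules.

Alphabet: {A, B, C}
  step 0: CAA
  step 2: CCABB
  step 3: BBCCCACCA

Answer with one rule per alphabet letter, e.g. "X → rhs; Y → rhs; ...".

A->C, B->CCA, C->B

  step 2 ⇒ step 3: CCABB ⇒ B·B·C·CCA·CCA
    A ↦ C
    B ↦ CCA
    C ↦ B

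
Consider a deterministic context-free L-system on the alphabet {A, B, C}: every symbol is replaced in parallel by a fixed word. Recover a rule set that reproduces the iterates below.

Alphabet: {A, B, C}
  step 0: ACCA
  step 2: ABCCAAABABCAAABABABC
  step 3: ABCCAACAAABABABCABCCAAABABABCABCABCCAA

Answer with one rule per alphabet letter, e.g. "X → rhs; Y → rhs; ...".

A->AB, B->C, C->CAA

  step 2 ⇒ step 3: ABCCAAABABCAAABABABC ⇒ AB·C·CAA·CAA·AB·AB·AB·C·AB·C·CAA·AB·AB·AB·C·AB·C·AB·C·CAA
    A ↦ AB
    B ↦ C
    C ↦ CAA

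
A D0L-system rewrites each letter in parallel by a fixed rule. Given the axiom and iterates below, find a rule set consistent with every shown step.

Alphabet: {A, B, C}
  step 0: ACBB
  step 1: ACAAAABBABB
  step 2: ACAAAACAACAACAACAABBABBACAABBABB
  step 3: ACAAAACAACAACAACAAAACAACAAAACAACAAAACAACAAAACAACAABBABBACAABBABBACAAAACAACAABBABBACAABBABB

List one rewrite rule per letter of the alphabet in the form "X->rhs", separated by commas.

A->ACA, B->ABB, C->AA

  step 2 ⇒ step 3: ACAAAACAACAACAACAABBABBACAABBABB ⇒ ACA·AA·ACA·ACA·ACA·ACA·AA·ACA·ACA·AA·ACA·ACA·AA·ACA·ACA·AA·ACA·ACA·ABB·ABB·ACA·ABB·ABB·ACA·AA·ACA·ACA·ABB·ABB·ACA·ABB·ABB
    A ↦ ACA
    B ↦ ABB
    C ↦ AA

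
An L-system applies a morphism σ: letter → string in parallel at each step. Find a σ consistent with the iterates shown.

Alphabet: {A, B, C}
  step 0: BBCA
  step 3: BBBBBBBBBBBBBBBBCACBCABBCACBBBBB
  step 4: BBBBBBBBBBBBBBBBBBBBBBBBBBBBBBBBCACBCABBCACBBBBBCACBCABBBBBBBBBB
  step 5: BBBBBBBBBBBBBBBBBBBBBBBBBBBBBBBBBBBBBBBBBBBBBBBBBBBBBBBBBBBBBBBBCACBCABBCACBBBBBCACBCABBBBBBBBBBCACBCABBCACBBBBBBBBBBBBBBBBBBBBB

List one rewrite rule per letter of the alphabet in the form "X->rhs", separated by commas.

  step 4 ⇒ step 5: BBBBBBBBBBBBBBBBBBBBBBBBBBBBBBBBCACBCABBCACBBBBBCACBCABBBBBBBBBB ⇒ BB·BB·BB·BB·BB·BB·BB·BB·BB·BB·BB·BB·BB·BB·BB·BB·BB·BB·BB·BB·BB·BB·BB·BB·BB·BB·BB·BB·BB·BB·BB·BB·CA·CB·CA·BB·CA·CB·BB·BB·CA·CB·CA·BB·BB·BB·BB·BB·CA·CB·CA·BB·CA·CB·BB·BB·BB·BB·BB·BB·BB·BB·BB·BB
    A ↦ CB
    B ↦ BB
    C ↦ CA

A->CB, B->BB, C->CA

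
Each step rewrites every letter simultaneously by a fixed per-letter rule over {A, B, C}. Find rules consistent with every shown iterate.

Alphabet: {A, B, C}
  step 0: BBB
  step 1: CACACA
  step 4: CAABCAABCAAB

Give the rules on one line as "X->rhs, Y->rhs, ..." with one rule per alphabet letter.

A->B, B->CA, C->A

  step 0 ⇒ step 1: BBB ⇒ CA·CA·CA
    B ↦ CA
    A ↦ B  (constrained at step 1)
    C ↦ A  (constrained at step 1)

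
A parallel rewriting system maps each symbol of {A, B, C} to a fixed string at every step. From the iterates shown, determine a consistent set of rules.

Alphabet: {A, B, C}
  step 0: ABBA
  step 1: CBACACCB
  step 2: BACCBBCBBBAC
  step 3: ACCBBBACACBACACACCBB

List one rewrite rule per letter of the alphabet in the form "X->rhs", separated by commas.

A->CB, B->AC, C->B

  step 2 ⇒ step 3: BACCBBCBBBAC ⇒ AC·CB·B·B·AC·AC·B·AC·AC·AC·CB·B
    A ↦ CB
    B ↦ AC
    C ↦ B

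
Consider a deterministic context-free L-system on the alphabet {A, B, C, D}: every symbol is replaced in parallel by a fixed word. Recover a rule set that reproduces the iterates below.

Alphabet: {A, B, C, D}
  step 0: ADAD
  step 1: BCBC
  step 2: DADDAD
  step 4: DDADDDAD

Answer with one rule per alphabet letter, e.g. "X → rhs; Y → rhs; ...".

A->B, B->DA, C->D, D->C

  step 1 ⇒ step 2: BCBC ⇒ DA·D·DA·D
    B ↦ DA
    C ↦ D
  step 0 ⇒ step 1: ADAD ⇒ B·C·B·C
    A ↦ B
  step 0 ⇒ step 1: ADAD ⇒ B·C·B·C
    D ↦ C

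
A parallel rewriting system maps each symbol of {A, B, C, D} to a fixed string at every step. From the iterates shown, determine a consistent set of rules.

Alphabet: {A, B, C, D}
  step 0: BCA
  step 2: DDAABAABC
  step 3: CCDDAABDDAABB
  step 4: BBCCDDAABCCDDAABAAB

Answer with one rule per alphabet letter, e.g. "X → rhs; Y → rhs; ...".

A->D, B->AAB, C->B, D->C

  step 3 ⇒ step 4: CCDDAABDDAABB ⇒ B·B·C·C·D·D·AAB·C·C·D·D·AAB·AAB
    A ↦ D
    B ↦ AAB
    C ↦ B
    D ↦ C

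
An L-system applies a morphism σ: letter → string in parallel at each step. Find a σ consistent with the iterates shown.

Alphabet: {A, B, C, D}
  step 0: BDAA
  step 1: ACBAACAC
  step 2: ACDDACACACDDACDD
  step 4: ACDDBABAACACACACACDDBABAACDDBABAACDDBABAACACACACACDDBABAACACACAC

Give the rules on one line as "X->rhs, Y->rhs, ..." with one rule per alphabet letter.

A->AC, B->AC, C->DD, D->BA

  step 1 ⇒ step 2: ACBAACAC ⇒ AC·DD·AC·AC·AC·DD·AC·DD
    A ↦ AC
    B ↦ AC
    C ↦ DD
  step 0 ⇒ step 1: BDAA ⇒ AC·BA·AC·AC
    D ↦ BA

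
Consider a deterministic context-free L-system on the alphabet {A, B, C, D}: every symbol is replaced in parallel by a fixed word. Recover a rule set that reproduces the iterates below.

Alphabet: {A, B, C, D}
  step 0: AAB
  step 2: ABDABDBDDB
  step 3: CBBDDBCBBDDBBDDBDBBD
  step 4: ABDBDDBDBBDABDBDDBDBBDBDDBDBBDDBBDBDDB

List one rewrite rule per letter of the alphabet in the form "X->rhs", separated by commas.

A->CB, B->BD, C->A, D->DB

  step 3 ⇒ step 4: CBBDDBCBBDDBBDDBDBBD ⇒ A·BD·BD·DB·DB·BD·A·BD·BD·DB·DB·BD·BD·DB·DB·BD·DB·BD·BD·DB
    B ↦ BD
    C ↦ A
    D ↦ DB
  step 2 ⇒ step 3: ABDABDBDDB ⇒ CB·BD·DB·CB·BD·DB·BD·DB·DB·BD
    A ↦ CB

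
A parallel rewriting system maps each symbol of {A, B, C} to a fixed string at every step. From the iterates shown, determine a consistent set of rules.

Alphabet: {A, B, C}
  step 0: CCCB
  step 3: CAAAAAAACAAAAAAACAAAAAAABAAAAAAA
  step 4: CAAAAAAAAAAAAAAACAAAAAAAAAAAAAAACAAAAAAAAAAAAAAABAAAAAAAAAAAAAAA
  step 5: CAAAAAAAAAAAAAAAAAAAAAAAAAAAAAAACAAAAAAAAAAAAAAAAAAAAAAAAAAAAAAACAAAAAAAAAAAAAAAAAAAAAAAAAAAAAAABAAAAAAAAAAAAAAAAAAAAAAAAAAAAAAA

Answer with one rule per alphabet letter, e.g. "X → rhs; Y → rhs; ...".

  step 4 ⇒ step 5: CAAAAAAAAAAAAAAACAAAAAAAAAAAAAAACAAAAAAAAAAAAAAABAAAAAAAAAAAAAAA ⇒ CA·AA·AA·AA·AA·AA·AA·AA·AA·AA·AA·AA·AA·AA·AA·AA·CA·AA·AA·AA·AA·AA·AA·AA·AA·AA·AA·AA·AA·AA·AA·AA·CA·AA·AA·AA·AA·AA·AA·AA·AA·AA·AA·AA·AA·AA·AA·AA·BA·AA·AA·AA·AA·AA·AA·AA·AA·AA·AA·AA·AA·AA·AA·AA
    A ↦ AA
    B ↦ BA
    C ↦ CA

A->AA, B->BA, C->CA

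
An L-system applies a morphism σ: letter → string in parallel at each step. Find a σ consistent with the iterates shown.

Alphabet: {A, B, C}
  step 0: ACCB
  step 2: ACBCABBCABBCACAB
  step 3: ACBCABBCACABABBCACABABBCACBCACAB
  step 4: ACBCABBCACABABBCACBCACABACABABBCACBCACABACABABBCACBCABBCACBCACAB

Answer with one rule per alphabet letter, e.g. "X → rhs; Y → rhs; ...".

  step 3 ⇒ step 4: ACBCABBCACABABBCACABABBCACBCACAB ⇒ AC·BC·AB·BC·AC·AB·AB·BC·AC·BC·AC·AB·AC·AB·AB·BC·AC·BC·AC·AB·AC·AB·AB·BC·AC·BC·AB·BC·AC·BC·AC·AB
    A ↦ AC
    B ↦ AB
    C ↦ BC

A->AC, B->AB, C->BC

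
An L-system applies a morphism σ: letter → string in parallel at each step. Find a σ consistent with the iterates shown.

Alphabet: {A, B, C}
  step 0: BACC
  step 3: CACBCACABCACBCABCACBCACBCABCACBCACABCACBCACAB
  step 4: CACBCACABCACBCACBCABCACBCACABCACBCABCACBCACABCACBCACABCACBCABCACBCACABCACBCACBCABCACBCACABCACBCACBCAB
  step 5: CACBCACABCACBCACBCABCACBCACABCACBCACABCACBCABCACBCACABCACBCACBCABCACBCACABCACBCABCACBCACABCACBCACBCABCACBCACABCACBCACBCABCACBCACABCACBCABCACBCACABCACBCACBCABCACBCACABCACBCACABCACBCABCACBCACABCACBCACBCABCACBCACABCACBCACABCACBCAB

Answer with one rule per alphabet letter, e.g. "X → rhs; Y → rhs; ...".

  step 4 ⇒ step 5: CACBCACABCACBCACBCABCACBCACABCACBCABCACBCACABCACBCACABCACBCABCACBCACABCACBCACBCABCACBCACABCACBCACBCAB ⇒ CA·CB·CA·CAB·CA·CB·CA·CB·CAB·CA·CB·CA·CAB·CA·CB·CA·CAB·CA·CB·CAB·CA·CB·CA·CAB·CA·CB·CA·CB·CAB·CA·CB·CA·CAB·CA·CB·CAB·CA·CB·CA·CAB·CA·CB·CA·CB·CAB·CA·CB·CA·CAB·CA·CB·CA·CB·CAB·CA·CB·CA·CAB·CA·CB·CAB·CA·CB·CA·CAB·CA·CB·CA·CB·CAB·CA·CB·CA·CAB·CA·CB·CA·CAB·CA·CB·CAB·CA·CB·CA·CAB·CA·CB·CA·CB·CAB·CA·CB·CA·CAB·CA·CB·CA·CAB·CA·CB·CAB
    A ↦ CB
    B ↦ CAB
    C ↦ CA

A->CB, B->CAB, C->CA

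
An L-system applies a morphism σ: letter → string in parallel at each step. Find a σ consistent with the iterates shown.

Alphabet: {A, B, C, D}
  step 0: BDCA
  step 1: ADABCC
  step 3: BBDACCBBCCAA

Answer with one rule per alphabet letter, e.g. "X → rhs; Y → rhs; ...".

A->CC, B->A, C->B, D->DA

  step 0 ⇒ step 1: BDCA ⇒ A·DA·B·CC
    A ↦ CC
    B ↦ A
    C ↦ B
    D ↦ DA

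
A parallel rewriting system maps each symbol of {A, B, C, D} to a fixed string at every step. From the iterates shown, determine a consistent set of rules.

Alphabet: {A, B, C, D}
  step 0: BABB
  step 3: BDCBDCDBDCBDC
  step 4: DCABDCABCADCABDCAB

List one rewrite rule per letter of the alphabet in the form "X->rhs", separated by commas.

  step 3 ⇒ step 4: BDCBDCDBDCBDC ⇒ D·CA·B·D·CA·B·CA·D·CA·B·D·CA·B
    B ↦ D
    C ↦ B
    D ↦ CA
    A ↦ DC  (constrained at step 0)

A->DC, B->D, C->B, D->CA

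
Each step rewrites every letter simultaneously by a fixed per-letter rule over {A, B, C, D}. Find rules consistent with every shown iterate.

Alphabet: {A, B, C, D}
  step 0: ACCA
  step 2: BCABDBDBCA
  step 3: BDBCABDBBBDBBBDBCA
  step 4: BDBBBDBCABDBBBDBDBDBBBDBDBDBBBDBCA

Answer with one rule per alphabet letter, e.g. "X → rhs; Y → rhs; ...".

  step 3 ⇒ step 4: BDBCABDBBBDBBBDBCA ⇒ BD·BB·BD·B·CA·BD·BB·BD·BD·BD·BB·BD·BD·BD·BB·BD·B·CA
    A ↦ CA
    B ↦ BD
    C ↦ B
    D ↦ BB

A->CA, B->BD, C->B, D->BB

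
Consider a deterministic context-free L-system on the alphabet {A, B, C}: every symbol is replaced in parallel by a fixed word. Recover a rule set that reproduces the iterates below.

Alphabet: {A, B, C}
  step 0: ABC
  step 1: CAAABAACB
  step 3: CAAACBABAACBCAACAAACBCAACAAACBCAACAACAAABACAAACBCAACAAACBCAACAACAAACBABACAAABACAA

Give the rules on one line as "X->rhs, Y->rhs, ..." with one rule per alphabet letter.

  step 0 ⇒ step 1: ABC ⇒ CAA·ABA·ACB
    A ↦ CAA
    B ↦ ABA
    C ↦ ACB

A->CAA, B->ABA, C->ACB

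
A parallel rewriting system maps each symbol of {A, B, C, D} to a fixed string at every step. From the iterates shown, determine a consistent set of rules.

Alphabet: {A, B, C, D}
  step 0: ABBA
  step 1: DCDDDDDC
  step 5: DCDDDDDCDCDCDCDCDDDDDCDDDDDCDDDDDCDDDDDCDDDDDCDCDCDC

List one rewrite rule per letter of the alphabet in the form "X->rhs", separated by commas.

A->DC, B->DD, C->BB, D->A

  step 0 ⇒ step 1: ABBA ⇒ DC·DD·DD·DC
    A ↦ DC
    B ↦ DD
    C ↦ BB  (constrained at step 1)
    D ↦ A  (constrained at step 1)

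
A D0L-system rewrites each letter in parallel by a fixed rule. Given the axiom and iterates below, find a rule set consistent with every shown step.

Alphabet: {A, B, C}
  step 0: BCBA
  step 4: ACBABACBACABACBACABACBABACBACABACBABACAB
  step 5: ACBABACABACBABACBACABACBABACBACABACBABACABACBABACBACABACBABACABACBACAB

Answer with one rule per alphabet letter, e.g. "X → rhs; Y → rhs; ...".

  step 4 ⇒ step 5: ACBABACBACABACBACABACBABACBACABACBABACAB ⇒ AC·B·AB·AC·AB·AC·B·AB·AC·B·AC·AB·AC·B·AB·AC·B·AC·AB·AC·B·AB·AC·AB·AC·B·AB·AC·B·AC·AB·AC·B·AB·AC·AB·AC·B·AC·AB
    A ↦ AC
    B ↦ AB
    C ↦ B

A->AC, B->AB, C->B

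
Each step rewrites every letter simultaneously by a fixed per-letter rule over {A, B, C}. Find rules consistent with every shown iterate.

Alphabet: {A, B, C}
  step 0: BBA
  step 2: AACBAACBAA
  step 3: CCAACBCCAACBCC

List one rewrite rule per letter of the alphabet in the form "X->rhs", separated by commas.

A->C, B->CB, C->AA

  step 2 ⇒ step 3: AACBAACBAA ⇒ C·C·AA·CB·C·C·AA·CB·C·C
    A ↦ C
    B ↦ CB
    C ↦ AA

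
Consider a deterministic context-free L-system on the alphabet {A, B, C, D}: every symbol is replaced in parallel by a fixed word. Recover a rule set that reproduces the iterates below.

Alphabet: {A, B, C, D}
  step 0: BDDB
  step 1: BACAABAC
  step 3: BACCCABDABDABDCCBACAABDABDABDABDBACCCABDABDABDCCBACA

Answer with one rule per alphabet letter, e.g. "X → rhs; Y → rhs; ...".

A->CC, B->BAC, C->ABD, D->A

  step 0 ⇒ step 1: BDDB ⇒ BAC·A·A·BAC
    B ↦ BAC
    D ↦ A
    A ↦ CC  (constrained at step 1)
    C ↦ ABD  (constrained at step 1)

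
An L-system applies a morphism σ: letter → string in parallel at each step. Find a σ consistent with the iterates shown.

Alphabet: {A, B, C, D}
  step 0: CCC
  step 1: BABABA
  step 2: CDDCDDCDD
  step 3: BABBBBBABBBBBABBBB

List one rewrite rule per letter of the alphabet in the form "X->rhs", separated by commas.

A->D, B->CD, C->BA, D->BB

  step 2 ⇒ step 3: CDDCDDCDD ⇒ BA·BB·BB·BA·BB·BB·BA·BB·BB
    C ↦ BA
    D ↦ BB
  step 1 ⇒ step 2: BABABA ⇒ CD·D·CD·D·CD·D
    A ↦ D
  step 1 ⇒ step 2: BABABA ⇒ CD·D·CD·D·CD·D
    B ↦ CD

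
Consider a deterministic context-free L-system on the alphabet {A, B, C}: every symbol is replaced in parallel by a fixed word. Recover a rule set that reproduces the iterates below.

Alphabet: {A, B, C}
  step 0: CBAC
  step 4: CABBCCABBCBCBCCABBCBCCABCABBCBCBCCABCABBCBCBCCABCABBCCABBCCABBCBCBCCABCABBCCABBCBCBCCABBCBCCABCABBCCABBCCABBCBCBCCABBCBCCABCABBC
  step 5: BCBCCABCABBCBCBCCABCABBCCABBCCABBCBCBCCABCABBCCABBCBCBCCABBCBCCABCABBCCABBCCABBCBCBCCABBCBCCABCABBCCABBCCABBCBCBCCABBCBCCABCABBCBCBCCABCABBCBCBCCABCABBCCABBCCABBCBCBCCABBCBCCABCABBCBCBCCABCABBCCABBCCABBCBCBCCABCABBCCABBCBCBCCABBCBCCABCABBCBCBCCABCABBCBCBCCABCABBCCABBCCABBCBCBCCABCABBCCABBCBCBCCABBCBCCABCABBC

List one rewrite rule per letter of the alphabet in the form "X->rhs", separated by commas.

  step 4 ⇒ step 5: CABBCCABBCBCBCCABBCBCCABCABBCBCBCCABCABBCBCBCCABCABBCCABBCCABBCBCBCCABCABBCCABBCBCBCCABBCBCCABCABBCCABBCCABBCBCBCCABBCBCCABCABBC ⇒ BC·BC·CAB·CAB·BC·BC·BC·CAB·CAB·BC·CAB·BC·CAB·BC·BC·BC·CAB·CAB·BC·CAB·BC·BC·BC·CAB·BC·BC·CAB·CAB·BC·CAB·BC·CAB·BC·BC·BC·CAB·BC·BC·CAB·CAB·BC·CAB·BC·CAB·BC·BC·BC·CAB·BC·BC·CAB·CAB·BC·BC·BC·CAB·CAB·BC·BC·BC·CAB·CAB·BC·CAB·BC·CAB·BC·BC·BC·CAB·BC·BC·CAB·CAB·BC·BC·BC·CAB·CAB·BC·CAB·BC·CAB·BC·BC·BC·CAB·CAB·BC·CAB·BC·BC·BC·CAB·BC·BC·CAB·CAB·BC·BC·BC·CAB·CAB·BC·BC·BC·CAB·CAB·BC·CAB·BC·CAB·BC·BC·BC·CAB·CAB·BC·CAB·BC·BC·BC·CAB·BC·BC·CAB·CAB·BC
    A ↦ BC
    B ↦ CAB
    C ↦ BC

A->BC, B->CAB, C->BC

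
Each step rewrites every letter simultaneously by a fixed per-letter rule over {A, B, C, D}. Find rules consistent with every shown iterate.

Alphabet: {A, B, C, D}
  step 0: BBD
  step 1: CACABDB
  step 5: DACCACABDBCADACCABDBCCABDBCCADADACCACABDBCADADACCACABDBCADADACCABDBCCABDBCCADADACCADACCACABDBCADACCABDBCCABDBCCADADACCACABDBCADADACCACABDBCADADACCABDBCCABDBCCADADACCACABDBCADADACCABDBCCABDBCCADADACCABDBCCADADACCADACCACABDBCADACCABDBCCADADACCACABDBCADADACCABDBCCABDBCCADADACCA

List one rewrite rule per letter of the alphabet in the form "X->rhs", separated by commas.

A->CCA, B->CA, C->DA, D->BDB

  step 0 ⇒ step 1: BBD ⇒ CA·CA·BDB
    B ↦ CA
    D ↦ BDB
    A ↦ CCA  (constrained at step 1)
    C ↦ DA  (constrained at step 1)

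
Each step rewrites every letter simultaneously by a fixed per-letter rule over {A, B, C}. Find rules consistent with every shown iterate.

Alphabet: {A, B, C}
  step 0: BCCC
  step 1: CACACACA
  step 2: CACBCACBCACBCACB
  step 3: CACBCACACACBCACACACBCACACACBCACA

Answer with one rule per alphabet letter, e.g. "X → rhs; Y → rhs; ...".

  step 2 ⇒ step 3: CACBCACBCACBCACB ⇒ CA·CB·CA·CA·CA·CB·CA·CA·CA·CB·CA·CA·CA·CB·CA·CA
    A ↦ CB
    B ↦ CA
    C ↦ CA

A->CB, B->CA, C->CA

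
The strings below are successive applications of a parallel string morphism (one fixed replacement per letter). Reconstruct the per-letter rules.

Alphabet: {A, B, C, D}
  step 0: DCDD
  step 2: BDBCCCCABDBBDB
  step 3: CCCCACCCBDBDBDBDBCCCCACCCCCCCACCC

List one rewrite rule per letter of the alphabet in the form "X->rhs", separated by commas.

A->B, B->CCC, C->BD, D->CA

  step 2 ⇒ step 3: BDBCCCCABDBBDB ⇒ CCC·CA·CCC·BD·BD·BD·BD·B·CCC·CA·CCC·CCC·CA·CCC
    A ↦ B
    B ↦ CCC
    C ↦ BD
    D ↦ CA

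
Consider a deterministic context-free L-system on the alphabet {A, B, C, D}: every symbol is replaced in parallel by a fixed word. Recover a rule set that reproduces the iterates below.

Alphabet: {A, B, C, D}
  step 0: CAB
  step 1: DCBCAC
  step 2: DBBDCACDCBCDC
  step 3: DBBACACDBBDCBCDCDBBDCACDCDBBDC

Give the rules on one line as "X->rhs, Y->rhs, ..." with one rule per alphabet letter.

  step 2 ⇒ step 3: DBBDCACDCBCDC ⇒ DBB·AC·AC·DBB·DC·BC·DC·DBB·DC·AC·DC·DBB·DC
    A ↦ BC
    B ↦ AC
    C ↦ DC
    D ↦ DBB

A->BC, B->AC, C->DC, D->DBB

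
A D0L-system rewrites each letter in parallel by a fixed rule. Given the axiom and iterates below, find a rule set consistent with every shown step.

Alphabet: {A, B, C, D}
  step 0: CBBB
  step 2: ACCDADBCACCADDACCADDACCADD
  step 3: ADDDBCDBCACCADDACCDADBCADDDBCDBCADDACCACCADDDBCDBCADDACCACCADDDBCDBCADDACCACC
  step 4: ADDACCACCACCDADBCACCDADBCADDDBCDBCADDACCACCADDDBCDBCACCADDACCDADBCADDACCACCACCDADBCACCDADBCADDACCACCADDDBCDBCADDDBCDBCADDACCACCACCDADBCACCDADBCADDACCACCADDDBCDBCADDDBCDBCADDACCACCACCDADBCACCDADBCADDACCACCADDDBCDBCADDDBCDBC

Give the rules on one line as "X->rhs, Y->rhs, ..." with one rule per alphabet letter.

A->ADD, B->DA, C->DBC, D->ACC

  step 3 ⇒ step 4: ADDDBCDBCACCADDACCDADBCADDDBCDBCADDACCACCADDDBCDBCADDACCACCADDDBCDBCADDACCACC ⇒ ADD·ACC·ACC·ACC·DA·DBC·ACC·DA·DBC·ADD·DBC·DBC·ADD·ACC·ACC·ADD·DBC·DBC·ACC·ADD·ACC·DA·DBC·ADD·ACC·ACC·ACC·DA·DBC·ACC·DA·DBC·ADD·ACC·ACC·ADD·DBC·DBC·ADD·DBC·DBC·ADD·ACC·ACC·ACC·DA·DBC·ACC·DA·DBC·ADD·ACC·ACC·ADD·DBC·DBC·ADD·DBC·DBC·ADD·ACC·ACC·ACC·DA·DBC·ACC·DA·DBC·ADD·ACC·ACC·ADD·DBC·DBC·ADD·DBC·DBC
    A ↦ ADD
    B ↦ DA
    C ↦ DBC
    D ↦ ACC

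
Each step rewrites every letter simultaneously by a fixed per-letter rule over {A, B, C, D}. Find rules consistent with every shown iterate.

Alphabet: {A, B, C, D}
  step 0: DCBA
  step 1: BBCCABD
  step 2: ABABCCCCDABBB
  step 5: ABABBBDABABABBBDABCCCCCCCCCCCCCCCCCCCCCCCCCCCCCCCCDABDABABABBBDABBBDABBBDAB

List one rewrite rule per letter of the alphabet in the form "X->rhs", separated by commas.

A->D, B->AB, C->CC, D->BB

  step 1 ⇒ step 2: BBCCABD ⇒ AB·AB·CC·CC·D·AB·BB
    A ↦ D
    B ↦ AB
    C ↦ CC
    D ↦ BB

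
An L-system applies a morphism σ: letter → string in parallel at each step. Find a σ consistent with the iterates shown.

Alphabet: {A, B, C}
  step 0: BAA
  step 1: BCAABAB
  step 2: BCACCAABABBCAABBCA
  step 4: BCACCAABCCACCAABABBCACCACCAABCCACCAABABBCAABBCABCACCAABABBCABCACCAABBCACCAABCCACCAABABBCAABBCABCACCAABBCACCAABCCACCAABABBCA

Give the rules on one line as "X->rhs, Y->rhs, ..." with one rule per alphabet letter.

  step 1 ⇒ step 2: BCAABAB ⇒ BCA·CCA·AB·AB·BCA·AB·BCA
    A ↦ AB
    B ↦ BCA
    C ↦ CCA

A->AB, B->BCA, C->CCA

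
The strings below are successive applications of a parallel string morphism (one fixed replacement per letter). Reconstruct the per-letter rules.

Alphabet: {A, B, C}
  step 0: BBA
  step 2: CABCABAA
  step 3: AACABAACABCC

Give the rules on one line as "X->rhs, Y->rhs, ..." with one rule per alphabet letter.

A->C, B->AB, C->AA

  step 2 ⇒ step 3: CABCABAA ⇒ AA·C·AB·AA·C·AB·C·C
    A ↦ C
    B ↦ AB
    C ↦ AA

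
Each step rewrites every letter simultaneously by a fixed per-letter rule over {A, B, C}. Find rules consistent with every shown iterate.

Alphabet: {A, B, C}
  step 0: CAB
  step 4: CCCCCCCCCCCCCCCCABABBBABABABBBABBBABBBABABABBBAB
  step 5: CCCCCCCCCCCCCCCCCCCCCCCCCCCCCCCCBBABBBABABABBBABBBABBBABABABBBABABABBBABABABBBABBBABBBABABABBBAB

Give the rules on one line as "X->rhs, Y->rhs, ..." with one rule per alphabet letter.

A->BB, B->AB, C->CC

  step 4 ⇒ step 5: CCCCCCCCCCCCCCCCABABBBABABABBBABBBABBBABABABBBAB ⇒ CC·CC·CC·CC·CC·CC·CC·CC·CC·CC·CC·CC·CC·CC·CC·CC·BB·AB·BB·AB·AB·AB·BB·AB·BB·AB·BB·AB·AB·AB·BB·AB·AB·AB·BB·AB·AB·AB·BB·AB·BB·AB·BB·AB·AB·AB·BB·AB
    A ↦ BB
    B ↦ AB
    C ↦ CC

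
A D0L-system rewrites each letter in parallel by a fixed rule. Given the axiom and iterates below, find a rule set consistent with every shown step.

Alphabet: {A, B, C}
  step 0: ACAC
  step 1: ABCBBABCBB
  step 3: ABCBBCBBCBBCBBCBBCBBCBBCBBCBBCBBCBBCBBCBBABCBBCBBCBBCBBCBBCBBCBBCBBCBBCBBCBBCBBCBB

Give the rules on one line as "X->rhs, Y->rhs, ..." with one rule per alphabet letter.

  step 0 ⇒ step 1: ACAC ⇒ AB·CBB·AB·CBB
    A ↦ AB
    C ↦ CBB
    B ↦ CBB  (constrained at step 1)

A->AB, B->CBB, C->CBB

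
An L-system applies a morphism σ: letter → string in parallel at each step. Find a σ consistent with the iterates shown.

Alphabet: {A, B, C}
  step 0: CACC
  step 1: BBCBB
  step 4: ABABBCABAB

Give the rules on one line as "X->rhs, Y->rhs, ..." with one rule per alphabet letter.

  step 0 ⇒ step 1: CACC ⇒ B·BC·B·B
    A ↦ BC
    C ↦ B
    B ↦ A  (constrained at step 1)

A->BC, B->A, C->B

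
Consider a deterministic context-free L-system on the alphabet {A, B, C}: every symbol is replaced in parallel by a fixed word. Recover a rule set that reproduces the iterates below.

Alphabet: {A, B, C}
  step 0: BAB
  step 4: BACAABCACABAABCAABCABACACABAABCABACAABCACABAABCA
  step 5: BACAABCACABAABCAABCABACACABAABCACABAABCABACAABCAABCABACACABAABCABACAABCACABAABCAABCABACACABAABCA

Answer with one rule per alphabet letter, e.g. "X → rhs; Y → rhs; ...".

A->CA, B->BA, C->AB

  step 4 ⇒ step 5: BACAABCACABAABCAABCABACACABAABCABACAABCACABAABCA ⇒ BA·CA·AB·CA·CA·BA·AB·CA·AB·CA·BA·CA·CA·BA·AB·CA·CA·BA·AB·CA·BA·CA·AB·CA·AB·CA·BA·CA·CA·BA·AB·CA·BA·CA·AB·CA·CA·BA·AB·CA·AB·CA·BA·CA·CA·BA·AB·CA
    A ↦ CA
    B ↦ BA
    C ↦ AB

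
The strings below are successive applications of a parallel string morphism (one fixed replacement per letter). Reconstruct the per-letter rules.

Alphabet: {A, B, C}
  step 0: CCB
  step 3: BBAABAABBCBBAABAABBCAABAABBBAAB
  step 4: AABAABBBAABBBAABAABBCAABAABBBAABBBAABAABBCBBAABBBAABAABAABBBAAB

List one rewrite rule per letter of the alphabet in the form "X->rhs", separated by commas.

  step 3 ⇒ step 4: BBAABAABBCBBAABAABBCAABAABBBAAB ⇒ AAB·AAB·B·B·AAB·B·B·AAB·AAB·BC·AAB·AAB·B·B·AAB·B·B·AAB·AAB·BC·B·B·AAB·B·B·AAB·AAB·AAB·B·B·AAB
    A ↦ B
    B ↦ AAB
    C ↦ BC

A->B, B->AAB, C->BC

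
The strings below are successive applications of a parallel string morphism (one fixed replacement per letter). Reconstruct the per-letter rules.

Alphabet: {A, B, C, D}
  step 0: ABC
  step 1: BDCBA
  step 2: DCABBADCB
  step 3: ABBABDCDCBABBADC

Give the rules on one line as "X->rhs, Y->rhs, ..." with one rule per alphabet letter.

  step 2 ⇒ step 3: DCABBADCB ⇒ AB·BA·B·DC·DC·B·AB·BA·DC
    A ↦ B
    B ↦ DC
    C ↦ BA
    D ↦ AB

A->B, B->DC, C->BA, D->AB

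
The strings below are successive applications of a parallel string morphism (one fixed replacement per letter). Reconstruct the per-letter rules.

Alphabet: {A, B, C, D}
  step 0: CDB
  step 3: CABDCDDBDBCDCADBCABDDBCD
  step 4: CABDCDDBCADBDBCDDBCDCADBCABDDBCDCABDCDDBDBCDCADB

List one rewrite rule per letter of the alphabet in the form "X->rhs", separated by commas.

A->BD, B->CD, C->CA, D->DB

  step 3 ⇒ step 4: CABDCDDBDBCDCADBCABDDBCD ⇒ CA·BD·CD·DB·CA·DB·DB·CD·DB·CD·CA·DB·CA·BD·DB·CD·CA·BD·CD·DB·DB·CD·CA·DB
    A ↦ BD
    B ↦ CD
    C ↦ CA
    D ↦ DB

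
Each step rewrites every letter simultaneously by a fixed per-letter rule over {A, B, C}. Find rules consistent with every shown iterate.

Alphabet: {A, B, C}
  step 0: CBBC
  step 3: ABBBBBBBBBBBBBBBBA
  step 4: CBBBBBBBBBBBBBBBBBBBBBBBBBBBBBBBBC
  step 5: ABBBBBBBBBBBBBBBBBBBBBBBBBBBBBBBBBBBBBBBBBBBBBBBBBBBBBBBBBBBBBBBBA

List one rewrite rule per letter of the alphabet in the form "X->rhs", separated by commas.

  step 4 ⇒ step 5: CBBBBBBBBBBBBBBBBBBBBBBBBBBBBBBBBC ⇒ A·BB·BB·BB·BB·BB·BB·BB·BB·BB·BB·BB·BB·BB·BB·BB·BB·BB·BB·BB·BB·BB·BB·BB·BB·BB·BB·BB·BB·BB·BB·BB·BB·A
    B ↦ BB
    C ↦ A
  step 3 ⇒ step 4: ABBBBBBBBBBBBBBBBA ⇒ C·BB·BB·BB·BB·BB·BB·BB·BB·BB·BB·BB·BB·BB·BB·BB·BB·C
    A ↦ C

A->C, B->BB, C->A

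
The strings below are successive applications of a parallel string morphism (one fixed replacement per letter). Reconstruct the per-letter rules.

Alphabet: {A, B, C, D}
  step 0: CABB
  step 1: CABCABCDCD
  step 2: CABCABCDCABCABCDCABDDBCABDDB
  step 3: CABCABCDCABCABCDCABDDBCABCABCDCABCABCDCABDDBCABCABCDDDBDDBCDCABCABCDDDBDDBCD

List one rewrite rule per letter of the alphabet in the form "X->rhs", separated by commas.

A->CAB, B->CD, C->CAB, D->DDB

  step 2 ⇒ step 3: CABCABCDCABCABCDCABDDBCABDDB ⇒ CAB·CAB·CD·CAB·CAB·CD·CAB·DDB·CAB·CAB·CD·CAB·CAB·CD·CAB·DDB·CAB·CAB·CD·DDB·DDB·CD·CAB·CAB·CD·DDB·DDB·CD
    A ↦ CAB
    B ↦ CD
    C ↦ CAB
    D ↦ DDB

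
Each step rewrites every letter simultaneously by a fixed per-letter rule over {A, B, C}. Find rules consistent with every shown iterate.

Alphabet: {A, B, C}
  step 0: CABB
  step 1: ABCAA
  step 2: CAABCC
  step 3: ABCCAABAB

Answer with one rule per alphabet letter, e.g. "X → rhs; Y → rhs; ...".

  step 2 ⇒ step 3: CAABCC ⇒ AB·C·C·A·AB·AB
    A ↦ C
    B ↦ A
    C ↦ AB

A->C, B->A, C->AB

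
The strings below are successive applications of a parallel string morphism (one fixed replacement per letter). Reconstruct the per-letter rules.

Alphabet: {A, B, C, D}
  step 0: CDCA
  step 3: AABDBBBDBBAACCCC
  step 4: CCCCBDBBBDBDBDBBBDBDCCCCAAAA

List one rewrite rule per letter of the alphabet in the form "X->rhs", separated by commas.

  step 3 ⇒ step 4: AABDBBBDBBAACCCC ⇒ CC·CC·BD·BB·BD·BD·BD·BB·BD·BD·CC·CC·A·A·A·A
    A ↦ CC
    B ↦ BD
    C ↦ A
    D ↦ BB

A->CC, B->BD, C->A, D->BB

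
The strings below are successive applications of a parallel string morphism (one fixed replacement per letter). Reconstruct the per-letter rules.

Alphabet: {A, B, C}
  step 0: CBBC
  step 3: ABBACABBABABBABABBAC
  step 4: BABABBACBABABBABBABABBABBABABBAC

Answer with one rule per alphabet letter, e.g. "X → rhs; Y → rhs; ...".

A->B, B->AB, C->AC

  step 3 ⇒ step 4: ABBACABBABABBABABBAC ⇒ B·AB·AB·B·AC·B·AB·AB·B·AB·B·AB·AB·B·AB·B·AB·AB·B·AC
    A ↦ B
    B ↦ AB
    C ↦ AC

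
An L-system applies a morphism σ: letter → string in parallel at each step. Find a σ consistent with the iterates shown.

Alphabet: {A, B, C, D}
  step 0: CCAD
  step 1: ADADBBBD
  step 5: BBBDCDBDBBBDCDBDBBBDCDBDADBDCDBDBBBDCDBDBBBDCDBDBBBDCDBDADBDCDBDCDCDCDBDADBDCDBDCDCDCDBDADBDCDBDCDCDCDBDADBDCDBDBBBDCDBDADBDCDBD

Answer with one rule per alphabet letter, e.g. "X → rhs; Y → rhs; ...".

  step 0 ⇒ step 1: CCAD ⇒ AD·AD·BB·BD
    A ↦ BB
    C ↦ AD
    D ↦ BD
    B ↦ CD  (constrained at step 1)

A->BB, B->CD, C->AD, D->BD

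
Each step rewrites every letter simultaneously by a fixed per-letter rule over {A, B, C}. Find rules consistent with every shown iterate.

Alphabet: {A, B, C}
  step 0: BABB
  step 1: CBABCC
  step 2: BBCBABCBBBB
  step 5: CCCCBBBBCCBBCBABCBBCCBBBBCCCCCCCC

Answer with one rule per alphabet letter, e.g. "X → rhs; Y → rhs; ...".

A->BAB, B->C, C->BB

  step 1 ⇒ step 2: CBABCC ⇒ BB·C·BAB·C·BB·BB
    A ↦ BAB
    B ↦ C
    C ↦ BB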